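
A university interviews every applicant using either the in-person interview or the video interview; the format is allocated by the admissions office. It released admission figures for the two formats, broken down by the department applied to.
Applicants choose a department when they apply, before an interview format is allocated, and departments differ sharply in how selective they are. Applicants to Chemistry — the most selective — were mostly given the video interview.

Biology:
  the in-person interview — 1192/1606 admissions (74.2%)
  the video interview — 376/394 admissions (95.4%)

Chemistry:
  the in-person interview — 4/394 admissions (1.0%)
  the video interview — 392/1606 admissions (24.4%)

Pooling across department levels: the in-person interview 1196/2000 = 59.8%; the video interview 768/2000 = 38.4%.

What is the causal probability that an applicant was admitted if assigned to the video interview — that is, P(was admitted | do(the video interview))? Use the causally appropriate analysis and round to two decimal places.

0.60

The department-specific comparison favours the video interview throughout, but the pooled figures favour the in-person interview. The question is whether to condition on department.
Nothing the interview format does changes department; the imbalance is an allocation artefact. With department also predicting the outcome, the pooled figure is confounded, and the within-stratum comparison is the causal one.
Standardising the video interview to the population department mix: 0.500·376/394 + 0.500·392/1606 = 0.599.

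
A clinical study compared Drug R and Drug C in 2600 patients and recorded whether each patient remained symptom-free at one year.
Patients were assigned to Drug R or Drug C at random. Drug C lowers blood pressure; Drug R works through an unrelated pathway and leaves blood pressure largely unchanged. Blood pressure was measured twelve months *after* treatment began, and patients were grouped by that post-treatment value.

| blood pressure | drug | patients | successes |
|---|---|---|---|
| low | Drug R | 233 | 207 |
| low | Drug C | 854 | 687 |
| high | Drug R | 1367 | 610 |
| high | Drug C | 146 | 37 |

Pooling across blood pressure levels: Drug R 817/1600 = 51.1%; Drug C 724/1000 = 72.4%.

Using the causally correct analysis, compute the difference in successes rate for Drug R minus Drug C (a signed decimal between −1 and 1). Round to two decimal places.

Blood pressure lies on the pathway drug → blood pressure → outcome, so adjusting for it blocks the indirect effect. For the total causal effect of drug, use the unadjusted pooled rates.
The causal difference is the pooled difference: 0.511 − 0.724 = -0.213.

-0.21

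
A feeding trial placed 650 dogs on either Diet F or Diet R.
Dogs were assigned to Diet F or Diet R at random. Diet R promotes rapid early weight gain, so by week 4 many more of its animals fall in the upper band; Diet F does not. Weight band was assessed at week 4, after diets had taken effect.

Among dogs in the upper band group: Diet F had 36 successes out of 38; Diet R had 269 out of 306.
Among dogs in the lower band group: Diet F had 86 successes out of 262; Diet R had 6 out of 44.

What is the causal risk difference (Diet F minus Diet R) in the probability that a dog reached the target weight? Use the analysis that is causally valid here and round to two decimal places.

Diet F is higher inside every week-4 weight band stratum but Diet R is higher in aggregate. Whether to stratify depends on how week-4 weight band relates to the diet.
Week-4 weight band is downstream of the diet. One should not condition on a consequence of treatment, so the overall rates are the right comparison.
The causal difference is the pooled difference: 0.407 − 0.786 = -0.379.

-0.38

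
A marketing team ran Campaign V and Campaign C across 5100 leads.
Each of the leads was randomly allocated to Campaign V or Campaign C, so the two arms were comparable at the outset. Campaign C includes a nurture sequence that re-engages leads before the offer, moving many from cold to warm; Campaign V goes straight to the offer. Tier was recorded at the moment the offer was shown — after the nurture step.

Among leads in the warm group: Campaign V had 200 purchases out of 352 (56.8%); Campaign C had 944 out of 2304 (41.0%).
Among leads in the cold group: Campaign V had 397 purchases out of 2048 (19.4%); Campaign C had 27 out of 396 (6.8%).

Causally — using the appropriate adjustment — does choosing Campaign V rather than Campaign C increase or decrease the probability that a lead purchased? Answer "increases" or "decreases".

The engagement tier-specific comparison favours Campaign V throughout, but the pooled figures favour Campaign C. The question is whether to condition on engagement tier.
Because the campaign influences engagement tier, engagement tier is a post-treatment mediator, not a confounder. Stratifying on it would bias the estimate; the causal effect is the crude pooled difference.
Pooled: Campaign V 24.9% vs Campaign C 36.0%; Campaign C is higher overall.

decreases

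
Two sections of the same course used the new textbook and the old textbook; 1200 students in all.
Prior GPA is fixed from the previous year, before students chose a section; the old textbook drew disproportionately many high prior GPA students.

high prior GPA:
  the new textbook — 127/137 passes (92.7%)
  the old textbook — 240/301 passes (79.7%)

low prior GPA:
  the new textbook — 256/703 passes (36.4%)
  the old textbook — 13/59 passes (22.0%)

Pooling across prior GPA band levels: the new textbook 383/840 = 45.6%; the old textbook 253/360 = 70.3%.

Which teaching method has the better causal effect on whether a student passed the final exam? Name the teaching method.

The imbalance in prior GPA band arose from how students were allocated, not from anything the teaching method did; and prior GPA band independently affects the outcome. The pooled gap is confounded — condition on prior GPA band.
Within each level — high prior GPA: 92.7% vs 79.7%; low prior GPA: 36.4% vs 22.0% — the new textbook is higher every time.

the new textbook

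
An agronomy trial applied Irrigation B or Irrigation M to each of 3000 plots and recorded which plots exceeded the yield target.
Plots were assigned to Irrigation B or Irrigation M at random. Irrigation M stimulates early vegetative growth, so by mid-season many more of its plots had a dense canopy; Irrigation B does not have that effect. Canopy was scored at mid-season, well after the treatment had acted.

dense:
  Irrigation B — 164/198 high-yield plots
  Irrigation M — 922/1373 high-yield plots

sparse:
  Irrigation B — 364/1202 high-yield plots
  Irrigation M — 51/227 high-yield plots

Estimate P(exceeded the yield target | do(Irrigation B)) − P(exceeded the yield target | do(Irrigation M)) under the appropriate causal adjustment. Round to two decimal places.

-0.23

Mid-season canopy lies on the pathway irrigation → mid-season canopy → outcome, so adjusting for it blocks the indirect effect. For the total causal effect of irrigation, use the unadjusted pooled rates.
The causal difference is the pooled difference: 0.377 − 0.608 = -0.231.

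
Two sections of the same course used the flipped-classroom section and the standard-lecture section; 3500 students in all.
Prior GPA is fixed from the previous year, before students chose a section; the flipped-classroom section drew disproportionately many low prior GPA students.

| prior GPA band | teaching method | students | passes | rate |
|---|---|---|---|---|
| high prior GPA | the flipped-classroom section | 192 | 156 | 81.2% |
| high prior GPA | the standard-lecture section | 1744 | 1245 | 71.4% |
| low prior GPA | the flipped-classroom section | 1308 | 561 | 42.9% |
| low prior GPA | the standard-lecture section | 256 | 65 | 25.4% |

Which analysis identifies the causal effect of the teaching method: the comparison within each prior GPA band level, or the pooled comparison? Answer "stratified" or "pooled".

stratified

The imbalance in prior GPA band arose from how students were allocated, not from anything the teaching method did; and prior GPA band independently affects the outcome. The pooled gap is confounded — condition on prior GPA band.
Within each level — high prior GPA: 81.2% vs 71.4%; low prior GPA: 42.9% vs 25.4% — the flipped-classroom section is higher every time.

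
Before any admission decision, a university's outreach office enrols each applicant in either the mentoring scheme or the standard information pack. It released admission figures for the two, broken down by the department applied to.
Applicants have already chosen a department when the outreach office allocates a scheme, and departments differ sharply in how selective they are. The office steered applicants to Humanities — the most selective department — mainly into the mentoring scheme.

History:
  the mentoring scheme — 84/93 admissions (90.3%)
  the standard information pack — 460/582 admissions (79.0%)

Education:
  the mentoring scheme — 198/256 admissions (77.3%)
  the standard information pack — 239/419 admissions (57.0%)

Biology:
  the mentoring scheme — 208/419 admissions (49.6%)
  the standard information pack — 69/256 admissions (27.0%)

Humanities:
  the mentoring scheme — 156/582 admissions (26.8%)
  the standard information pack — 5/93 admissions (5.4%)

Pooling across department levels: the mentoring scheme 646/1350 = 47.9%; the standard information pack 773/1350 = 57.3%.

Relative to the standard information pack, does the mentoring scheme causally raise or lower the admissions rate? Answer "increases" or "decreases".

increases

Nothing the outreach scheme does changes department; the imbalance is an allocation artefact. With department also predicting the outcome, the pooled figure is confounded, and the within-stratum comparison is the causal one.
Within each level — History: 90.3% vs 79.0%; Education: 77.3% vs 57.0%; Biology: 49.6% vs 27.0%; Humanities: 26.8% vs 5.4% — the mentoring scheme is higher every time.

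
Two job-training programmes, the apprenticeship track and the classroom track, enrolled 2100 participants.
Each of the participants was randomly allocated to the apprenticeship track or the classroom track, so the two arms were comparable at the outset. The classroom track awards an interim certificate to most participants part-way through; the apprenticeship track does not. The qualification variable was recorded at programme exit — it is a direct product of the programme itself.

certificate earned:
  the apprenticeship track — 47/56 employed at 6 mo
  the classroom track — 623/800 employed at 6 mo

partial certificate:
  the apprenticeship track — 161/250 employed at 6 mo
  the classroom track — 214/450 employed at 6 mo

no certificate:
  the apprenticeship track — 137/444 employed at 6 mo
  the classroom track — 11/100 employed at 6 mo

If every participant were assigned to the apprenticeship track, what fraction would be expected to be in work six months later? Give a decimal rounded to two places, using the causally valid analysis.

the apprenticeship track is higher inside every qualification attained during the programme stratum but the classroom track is higher in aggregate. Whether to stratify depends on how qualification attained during the programme relates to the programme.
The distribution of qualification attained during the programme is itself part of what the programme does — it is an intermediate outcome. Holding it fixed would remove that part of the effect; the total effect is the pooled difference.
So P(outcome | do(the apprenticeship track)) is just the pooled rate for the apprenticeship track: 345/750 = 0.460.

0.46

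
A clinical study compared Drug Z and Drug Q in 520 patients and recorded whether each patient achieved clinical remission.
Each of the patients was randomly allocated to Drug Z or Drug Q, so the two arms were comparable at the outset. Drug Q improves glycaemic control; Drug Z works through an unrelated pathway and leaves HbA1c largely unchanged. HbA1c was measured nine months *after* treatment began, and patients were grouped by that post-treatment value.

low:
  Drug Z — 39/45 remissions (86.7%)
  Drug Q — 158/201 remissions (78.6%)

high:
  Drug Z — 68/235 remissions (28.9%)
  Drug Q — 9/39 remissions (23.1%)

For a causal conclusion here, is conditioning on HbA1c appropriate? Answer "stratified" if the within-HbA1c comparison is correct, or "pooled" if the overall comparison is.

HbA1c lies on the pathway drug → HbA1c → outcome, so adjusting for it blocks the indirect effect. For the total causal effect of drug, use the unadjusted pooled rates.
Pooled: Drug Z 38.2% vs Drug Q 69.6%; Drug Q is higher overall.

pooled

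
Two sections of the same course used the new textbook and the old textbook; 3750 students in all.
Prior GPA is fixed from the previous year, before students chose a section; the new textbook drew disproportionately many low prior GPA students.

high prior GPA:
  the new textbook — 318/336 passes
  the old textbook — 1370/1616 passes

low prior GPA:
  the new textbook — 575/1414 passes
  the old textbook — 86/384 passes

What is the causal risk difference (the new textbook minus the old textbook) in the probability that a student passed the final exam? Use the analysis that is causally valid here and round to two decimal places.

+0.14

Since prior GPA band is a pre-existing factor (not a product of the teaching method) and it affects the outcome on its own, it is a confounder. The stratified rates, not the pooled rate, identify the causal effect.
Adjusting over the population distribution of prior GPA band: 0.521·(0.946−0.848) + 0.479·(0.407−0.224) = +0.139.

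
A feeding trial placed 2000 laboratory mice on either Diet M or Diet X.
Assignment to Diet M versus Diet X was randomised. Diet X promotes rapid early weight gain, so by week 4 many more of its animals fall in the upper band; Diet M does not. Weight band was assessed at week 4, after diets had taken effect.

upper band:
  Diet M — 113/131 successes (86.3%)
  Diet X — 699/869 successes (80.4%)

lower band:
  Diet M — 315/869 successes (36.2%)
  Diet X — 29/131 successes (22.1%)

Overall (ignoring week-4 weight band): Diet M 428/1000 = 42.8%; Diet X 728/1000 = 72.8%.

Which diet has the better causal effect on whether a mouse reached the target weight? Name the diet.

Diet X

Week-4 weight band lies on the pathway diet → week-4 weight band → outcome, so adjusting for it blocks the indirect effect. For the total causal effect of diet, use the unadjusted pooled rates.
Pooled: Diet M 42.8% vs Diet X 72.8%; Diet X is higher overall.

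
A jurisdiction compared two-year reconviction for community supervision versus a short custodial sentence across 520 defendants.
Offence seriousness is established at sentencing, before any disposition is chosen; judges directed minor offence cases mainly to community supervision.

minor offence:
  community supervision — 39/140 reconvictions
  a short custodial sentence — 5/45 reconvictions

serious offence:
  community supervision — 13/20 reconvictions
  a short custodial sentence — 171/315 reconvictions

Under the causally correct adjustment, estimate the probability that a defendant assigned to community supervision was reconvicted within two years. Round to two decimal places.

0.52

Since offence seriousness is a pre-existing factor (not a product of the disposition) and it affects the outcome on its own, it is a confounder. The stratified rates, not the pooled rate, identify the causal effect.
Standardising community supervision to the population offence seriousness mix: 0.356·39/140 + 0.644·13/20 = 0.518.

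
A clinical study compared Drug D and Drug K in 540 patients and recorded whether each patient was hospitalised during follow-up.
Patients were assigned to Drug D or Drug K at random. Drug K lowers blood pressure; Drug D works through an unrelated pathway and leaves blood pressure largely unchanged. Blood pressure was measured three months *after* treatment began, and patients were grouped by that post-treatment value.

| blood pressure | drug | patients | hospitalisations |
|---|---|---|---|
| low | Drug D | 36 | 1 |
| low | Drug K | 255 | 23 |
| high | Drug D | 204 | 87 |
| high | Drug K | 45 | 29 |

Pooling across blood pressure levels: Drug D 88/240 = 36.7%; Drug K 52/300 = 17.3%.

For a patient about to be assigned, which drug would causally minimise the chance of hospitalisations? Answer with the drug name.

Blood pressure is recorded after the drug and is itself shifted by it — it sits on the causal path from drug to outcome. Conditioning on a mediator would strip out part of the effect we want; the pooled comparison gives the total causal effect.
Pooled: Drug D 36.7% vs Drug K 17.3%; Drug K is lower overall.

Drug K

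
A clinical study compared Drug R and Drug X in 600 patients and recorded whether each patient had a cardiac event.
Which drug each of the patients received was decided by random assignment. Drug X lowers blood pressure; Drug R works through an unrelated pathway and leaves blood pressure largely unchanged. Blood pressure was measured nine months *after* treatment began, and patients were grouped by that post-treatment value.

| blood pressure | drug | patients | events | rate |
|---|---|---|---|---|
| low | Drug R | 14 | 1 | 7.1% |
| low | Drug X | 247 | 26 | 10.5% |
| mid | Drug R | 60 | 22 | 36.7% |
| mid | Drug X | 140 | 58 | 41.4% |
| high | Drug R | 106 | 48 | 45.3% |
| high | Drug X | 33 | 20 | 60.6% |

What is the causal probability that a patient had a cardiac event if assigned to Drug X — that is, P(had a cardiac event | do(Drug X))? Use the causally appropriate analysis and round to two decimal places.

0.25

Blood pressure here is a post-treatment variable shaped by the drug; conditioning on it would introduce bias rather than remove it. The overall comparison is the causal one.
So P(outcome | do(Drug X)) is just the pooled rate for Drug X: 104/420 = 0.248.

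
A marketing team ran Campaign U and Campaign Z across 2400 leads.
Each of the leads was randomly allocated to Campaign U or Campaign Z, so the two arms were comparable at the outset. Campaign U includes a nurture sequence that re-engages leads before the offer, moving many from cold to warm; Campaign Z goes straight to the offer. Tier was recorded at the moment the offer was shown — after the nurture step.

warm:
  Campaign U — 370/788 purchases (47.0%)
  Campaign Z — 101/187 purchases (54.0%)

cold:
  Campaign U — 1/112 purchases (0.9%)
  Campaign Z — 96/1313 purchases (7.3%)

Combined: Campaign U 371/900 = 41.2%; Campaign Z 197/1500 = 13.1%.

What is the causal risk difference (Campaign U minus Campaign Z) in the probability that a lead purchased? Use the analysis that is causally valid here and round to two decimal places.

+0.28

Engagement tier is recorded after the campaign and is itself shifted by it — it sits on the causal path from campaign to outcome. Conditioning on a mediator would strip out part of the effect we want; the pooled comparison gives the total causal effect.
The causal difference is the pooled difference: 0.412 − 0.131 = +0.281.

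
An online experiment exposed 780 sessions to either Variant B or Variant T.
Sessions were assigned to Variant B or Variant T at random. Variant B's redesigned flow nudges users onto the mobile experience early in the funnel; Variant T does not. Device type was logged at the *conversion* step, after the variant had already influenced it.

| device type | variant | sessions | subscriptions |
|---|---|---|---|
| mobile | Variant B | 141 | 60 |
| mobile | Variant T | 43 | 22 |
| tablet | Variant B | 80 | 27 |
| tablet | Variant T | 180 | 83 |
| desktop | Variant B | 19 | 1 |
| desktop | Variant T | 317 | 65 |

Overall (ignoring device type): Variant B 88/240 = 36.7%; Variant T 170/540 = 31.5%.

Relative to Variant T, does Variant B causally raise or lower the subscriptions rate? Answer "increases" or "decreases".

The distribution of device type is itself part of what the variant does — it is an intermediate outcome. Holding it fixed would remove that part of the effect; the total effect is the pooled difference.
Pooled: Variant B 36.7% vs Variant T 31.5%; Variant B is higher overall.

increases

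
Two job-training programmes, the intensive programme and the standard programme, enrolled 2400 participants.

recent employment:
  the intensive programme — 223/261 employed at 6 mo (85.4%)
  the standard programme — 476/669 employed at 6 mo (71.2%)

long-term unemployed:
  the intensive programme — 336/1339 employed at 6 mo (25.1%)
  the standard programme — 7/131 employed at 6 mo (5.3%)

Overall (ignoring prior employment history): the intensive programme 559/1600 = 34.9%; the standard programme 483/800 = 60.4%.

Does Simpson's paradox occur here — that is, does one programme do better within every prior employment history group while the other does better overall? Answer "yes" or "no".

yes

Within each prior employment history level (recent employment 85.4% vs 71.2%; long-term unemployed 25.1% vs 5.3%), the intensive programme has the higher rate every time. Pooled: 34.9% vs 60.4% — the standard programme has the higher rate overall. The two comparisons disagree.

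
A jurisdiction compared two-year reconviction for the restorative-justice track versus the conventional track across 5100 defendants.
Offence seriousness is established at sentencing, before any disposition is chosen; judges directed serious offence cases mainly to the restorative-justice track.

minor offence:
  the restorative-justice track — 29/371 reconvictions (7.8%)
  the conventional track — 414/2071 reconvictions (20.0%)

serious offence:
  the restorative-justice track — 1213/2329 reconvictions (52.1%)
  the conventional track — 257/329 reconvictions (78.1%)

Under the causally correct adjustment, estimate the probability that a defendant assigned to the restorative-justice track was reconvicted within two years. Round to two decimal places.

0.31

Here offence seriousness is a common cause — it drives both which disposition a case falls under and the outcome. The crude comparison mixes populations; the stratum-specific rates are the causally relevant ones.
Standardising the restorative-justice track to the population offence seriousness mix: 0.479·29/371 + 0.521·1213/2329 = 0.309.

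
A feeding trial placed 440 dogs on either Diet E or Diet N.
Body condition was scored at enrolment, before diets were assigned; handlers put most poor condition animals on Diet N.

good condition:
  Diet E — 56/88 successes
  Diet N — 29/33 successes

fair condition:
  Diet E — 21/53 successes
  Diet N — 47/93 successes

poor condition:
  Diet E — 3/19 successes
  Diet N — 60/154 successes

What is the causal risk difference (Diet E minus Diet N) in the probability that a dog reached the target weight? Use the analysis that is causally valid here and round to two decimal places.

-0.19

Starting body condition satisfies the back-door criterion: it is not a descendant of the diet, and it blocks the spurious path from diet to outcome. Adjusting for it (i.e., using the within-starting body condition rates) gives the causal effect.
Adjusting over the population distribution of starting body condition: 0.275·(0.636−0.879) + 0.332·(0.396−0.505) + 0.393·(0.158−0.390) = -0.194.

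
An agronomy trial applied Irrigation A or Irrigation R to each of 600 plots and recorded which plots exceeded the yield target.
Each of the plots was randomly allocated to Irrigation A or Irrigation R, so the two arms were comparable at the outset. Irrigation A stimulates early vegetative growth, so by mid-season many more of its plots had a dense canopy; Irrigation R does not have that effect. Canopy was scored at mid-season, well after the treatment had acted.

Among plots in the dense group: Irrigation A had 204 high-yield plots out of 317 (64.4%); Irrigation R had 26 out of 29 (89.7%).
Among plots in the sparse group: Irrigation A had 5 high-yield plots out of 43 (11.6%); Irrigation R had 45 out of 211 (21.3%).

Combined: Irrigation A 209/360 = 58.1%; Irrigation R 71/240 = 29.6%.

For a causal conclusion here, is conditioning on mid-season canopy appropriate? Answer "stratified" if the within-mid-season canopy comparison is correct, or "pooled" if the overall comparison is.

pooled

Irrigation R is higher inside every mid-season canopy stratum but Irrigation A is higher in aggregate. Whether to stratify depends on how mid-season canopy relates to the irrigation.
Mid-season canopy lies on the pathway irrigation → mid-season canopy → outcome, so adjusting for it blocks the indirect effect. For the total causal effect of irrigation, use the unadjusted pooled rates.
Pooled: Irrigation A 58.1% vs Irrigation R 29.6%; Irrigation A is higher overall.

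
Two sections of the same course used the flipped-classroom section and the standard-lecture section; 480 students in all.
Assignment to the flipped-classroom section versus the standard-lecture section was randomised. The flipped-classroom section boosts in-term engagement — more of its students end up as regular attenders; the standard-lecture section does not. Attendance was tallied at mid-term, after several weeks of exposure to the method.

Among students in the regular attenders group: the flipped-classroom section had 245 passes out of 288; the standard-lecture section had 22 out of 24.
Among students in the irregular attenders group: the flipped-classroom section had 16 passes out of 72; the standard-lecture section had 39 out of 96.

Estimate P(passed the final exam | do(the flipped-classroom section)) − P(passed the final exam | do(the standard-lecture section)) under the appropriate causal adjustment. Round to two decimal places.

+0.22

Because the teaching method influences mid-term attendance, mid-term attendance is a post-treatment mediator, not a confounder. Stratifying on it would bias the estimate; the causal effect is the crude pooled difference.
The causal difference is the pooled difference: 0.725 − 0.508 = +0.217.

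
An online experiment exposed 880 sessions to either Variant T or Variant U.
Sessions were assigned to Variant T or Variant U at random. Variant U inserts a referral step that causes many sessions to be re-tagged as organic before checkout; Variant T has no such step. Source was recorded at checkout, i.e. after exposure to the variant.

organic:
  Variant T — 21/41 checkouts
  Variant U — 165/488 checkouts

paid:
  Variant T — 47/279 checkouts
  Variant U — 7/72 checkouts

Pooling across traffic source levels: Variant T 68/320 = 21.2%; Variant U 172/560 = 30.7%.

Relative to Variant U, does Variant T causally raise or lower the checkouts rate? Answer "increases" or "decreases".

decreases

Traffic source here is a post-treatment variable shaped by the variant; conditioning on it would introduce bias rather than remove it. The overall comparison is the causal one.
Pooled: Variant T 21.2% vs Variant U 30.7%; Variant U is higher overall.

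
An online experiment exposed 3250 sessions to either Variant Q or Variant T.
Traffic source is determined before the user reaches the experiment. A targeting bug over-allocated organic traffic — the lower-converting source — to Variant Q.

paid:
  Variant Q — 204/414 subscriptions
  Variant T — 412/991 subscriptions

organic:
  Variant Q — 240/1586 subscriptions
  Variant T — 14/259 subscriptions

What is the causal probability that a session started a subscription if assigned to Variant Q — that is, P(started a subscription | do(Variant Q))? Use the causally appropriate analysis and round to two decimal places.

Traffic source is set before the variant has any effect — it is not caused by the variant — and it independently drives the outcome. That makes it a confounder, so the causal comparison is within traffic source levels.
Standardising Variant Q to the population traffic source mix: 0.432·204/414 + 0.568·240/1586 = 0.299.

0.30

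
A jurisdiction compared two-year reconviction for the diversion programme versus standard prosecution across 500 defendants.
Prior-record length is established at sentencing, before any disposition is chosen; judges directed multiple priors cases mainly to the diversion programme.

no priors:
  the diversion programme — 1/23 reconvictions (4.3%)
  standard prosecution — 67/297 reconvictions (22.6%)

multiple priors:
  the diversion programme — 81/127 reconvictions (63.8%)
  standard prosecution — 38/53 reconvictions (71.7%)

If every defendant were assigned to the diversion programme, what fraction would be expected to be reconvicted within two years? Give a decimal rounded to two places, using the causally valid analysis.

0.26

Within every prior-record length level the diversion programme has the lower rate, yet pooled standard prosecution does — Simpson's reversal.
Nothing the disposition does changes prior-record length; the imbalance is an allocation artefact. With prior-record length also predicting the outcome, the pooled figure is confounded, and the within-stratum comparison is the causal one.
Standardising the diversion programme to the population prior-record length mix: 0.640·1/23 + 0.360·81/127 = 0.257.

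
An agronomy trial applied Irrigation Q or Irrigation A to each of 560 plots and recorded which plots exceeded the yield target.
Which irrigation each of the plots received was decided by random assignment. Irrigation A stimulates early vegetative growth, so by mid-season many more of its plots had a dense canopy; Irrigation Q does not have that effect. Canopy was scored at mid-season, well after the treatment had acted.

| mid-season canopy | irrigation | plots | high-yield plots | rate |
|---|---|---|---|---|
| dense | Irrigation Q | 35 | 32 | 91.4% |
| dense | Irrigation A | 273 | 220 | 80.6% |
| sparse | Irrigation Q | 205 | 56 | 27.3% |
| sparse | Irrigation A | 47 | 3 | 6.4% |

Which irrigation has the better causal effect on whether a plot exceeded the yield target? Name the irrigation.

Within every mid-season canopy level Irrigation Q has the higher rate, yet pooled Irrigation A does — Simpson's reversal.
The distribution of mid-season canopy is itself part of what the irrigation does — it is an intermediate outcome. Holding it fixed would remove that part of the effect; the total effect is the pooled difference.
Pooled: Irrigation Q 36.7% vs Irrigation A 69.7%; Irrigation A is higher overall.

Irrigation A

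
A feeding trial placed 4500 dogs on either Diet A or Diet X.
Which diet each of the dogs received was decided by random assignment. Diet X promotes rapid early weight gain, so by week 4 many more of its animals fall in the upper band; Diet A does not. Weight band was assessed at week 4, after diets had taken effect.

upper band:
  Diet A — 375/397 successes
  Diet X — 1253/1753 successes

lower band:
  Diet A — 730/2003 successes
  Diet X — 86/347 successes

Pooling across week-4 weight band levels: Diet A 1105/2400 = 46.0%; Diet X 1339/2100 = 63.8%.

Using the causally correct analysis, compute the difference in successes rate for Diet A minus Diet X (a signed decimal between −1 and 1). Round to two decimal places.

-0.18

The distribution of week-4 weight band is itself part of what the diet does — it is an intermediate outcome. Holding it fixed would remove that part of the effect; the total effect is the pooled difference.
The causal difference is the pooled difference: 0.460 − 0.638 = -0.177.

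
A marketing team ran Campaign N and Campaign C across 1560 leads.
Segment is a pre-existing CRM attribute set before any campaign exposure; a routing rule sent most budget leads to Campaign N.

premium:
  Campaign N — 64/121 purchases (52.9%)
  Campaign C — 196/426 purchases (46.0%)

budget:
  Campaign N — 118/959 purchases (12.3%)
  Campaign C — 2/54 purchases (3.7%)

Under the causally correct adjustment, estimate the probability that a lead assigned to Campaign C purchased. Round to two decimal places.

The stratified and pooled comparisons disagree (Campaign N wins within each customer segment; Campaign C wins overall), so the answer turns on the causal role of customer segment.
Nothing the campaign does changes customer segment; the imbalance is an allocation artefact. With customer segment also predicting the outcome, the pooled figure is confounded, and the within-stratum comparison is the causal one.
Standardising Campaign C to the population customer segment mix: 0.351·196/426 + 0.649·2/54 = 0.185.

0.19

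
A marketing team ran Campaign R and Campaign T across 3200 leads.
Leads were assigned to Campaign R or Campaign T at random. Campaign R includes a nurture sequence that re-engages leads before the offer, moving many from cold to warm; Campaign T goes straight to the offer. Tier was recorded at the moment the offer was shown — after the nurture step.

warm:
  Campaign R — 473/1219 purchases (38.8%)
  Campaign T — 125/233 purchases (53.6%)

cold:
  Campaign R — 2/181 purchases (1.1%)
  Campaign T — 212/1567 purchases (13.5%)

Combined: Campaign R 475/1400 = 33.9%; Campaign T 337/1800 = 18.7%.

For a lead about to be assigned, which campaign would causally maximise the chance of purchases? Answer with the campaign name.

Campaign R

Within every engagement tier level Campaign T has the higher rate, yet pooled Campaign R does — Simpson's reversal.
Engagement tier is recorded after the campaign and is itself shifted by it — it sits on the causal path from campaign to outcome. Conditioning on a mediator would strip out part of the effect we want; the pooled comparison gives the total causal effect.
Pooled: Campaign R 33.9% vs Campaign T 18.7%; Campaign R is higher overall.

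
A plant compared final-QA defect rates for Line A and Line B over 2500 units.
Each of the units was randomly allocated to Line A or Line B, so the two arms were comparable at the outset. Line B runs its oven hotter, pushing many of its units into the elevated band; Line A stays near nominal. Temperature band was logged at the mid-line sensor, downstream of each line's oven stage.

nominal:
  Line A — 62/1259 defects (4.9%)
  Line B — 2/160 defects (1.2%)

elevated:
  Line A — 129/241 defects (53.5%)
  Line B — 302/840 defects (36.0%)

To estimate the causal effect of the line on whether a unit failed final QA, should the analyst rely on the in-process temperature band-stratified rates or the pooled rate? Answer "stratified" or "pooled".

The distribution of in-process temperature band is itself part of what the line does — it is an intermediate outcome. Holding it fixed would remove that part of the effect; the total effect is the pooled difference.
Pooled: Line A 12.7% vs Line B 30.4%; Line A is lower overall.

pooled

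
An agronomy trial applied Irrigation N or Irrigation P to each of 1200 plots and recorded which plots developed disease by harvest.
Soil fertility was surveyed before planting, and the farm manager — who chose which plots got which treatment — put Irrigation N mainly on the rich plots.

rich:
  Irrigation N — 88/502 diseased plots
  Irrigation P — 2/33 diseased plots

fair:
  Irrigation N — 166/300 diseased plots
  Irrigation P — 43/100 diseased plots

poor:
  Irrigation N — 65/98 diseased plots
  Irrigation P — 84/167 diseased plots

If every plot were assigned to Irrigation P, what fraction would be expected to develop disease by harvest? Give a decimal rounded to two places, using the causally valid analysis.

0.28

The stratified and pooled comparisons disagree (Irrigation P wins within each soil fertility; Irrigation N wins overall), so the answer turns on the causal role of soil fertility.
Nothing the irrigation does changes soil fertility; the imbalance is an allocation artefact. With soil fertility also predicting the outcome, the pooled figure is confounded, and the within-stratum comparison is the causal one.
Standardising Irrigation P to the population soil fertility mix: 0.446·2/33 + 0.333·43/100 + 0.221·84/167 = 0.281.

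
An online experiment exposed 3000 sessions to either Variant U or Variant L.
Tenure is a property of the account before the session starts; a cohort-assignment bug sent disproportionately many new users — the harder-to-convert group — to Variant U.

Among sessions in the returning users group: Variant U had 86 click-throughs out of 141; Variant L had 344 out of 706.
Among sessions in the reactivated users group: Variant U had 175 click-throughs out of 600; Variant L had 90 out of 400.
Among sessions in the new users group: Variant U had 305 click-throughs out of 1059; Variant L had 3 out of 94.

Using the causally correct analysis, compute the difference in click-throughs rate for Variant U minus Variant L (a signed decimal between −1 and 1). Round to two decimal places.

+0.16

The imbalance in user tenure arose from how sessions were allocated, not from anything the variant did; and user tenure independently affects the outcome. The pooled gap is confounded — condition on user tenure.
Adjusting over the population distribution of user tenure: 0.282·(0.610−0.487) + 0.333·(0.292−0.225) + 0.384·(0.288−0.032) = +0.155.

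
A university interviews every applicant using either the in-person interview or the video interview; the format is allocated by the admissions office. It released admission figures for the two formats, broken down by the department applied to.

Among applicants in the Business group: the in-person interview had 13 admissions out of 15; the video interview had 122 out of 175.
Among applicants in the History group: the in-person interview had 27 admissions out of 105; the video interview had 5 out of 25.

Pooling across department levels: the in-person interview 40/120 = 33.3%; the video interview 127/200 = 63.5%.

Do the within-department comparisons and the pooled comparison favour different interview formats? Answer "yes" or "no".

yes

Within each department level (Business 86.7% vs 69.7%; History 25.7% vs 20.0%), the in-person interview has the higher rate every time. Pooled: 33.3% vs 63.5% — the video interview has the higher rate overall. The two comparisons disagree.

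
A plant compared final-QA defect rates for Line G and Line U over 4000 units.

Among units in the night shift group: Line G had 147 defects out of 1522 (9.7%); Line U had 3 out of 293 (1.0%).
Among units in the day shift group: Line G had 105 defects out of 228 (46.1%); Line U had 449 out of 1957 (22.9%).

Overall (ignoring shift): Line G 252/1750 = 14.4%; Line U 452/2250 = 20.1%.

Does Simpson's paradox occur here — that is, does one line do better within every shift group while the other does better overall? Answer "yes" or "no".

yes

Within each shift level (night shift 9.7% vs 1.0%; day shift 46.1% vs 22.9%), Line U has the lower rate every time. Pooled: 14.4% vs 20.1% — Line G has the lower rate overall. The two comparisons disagree.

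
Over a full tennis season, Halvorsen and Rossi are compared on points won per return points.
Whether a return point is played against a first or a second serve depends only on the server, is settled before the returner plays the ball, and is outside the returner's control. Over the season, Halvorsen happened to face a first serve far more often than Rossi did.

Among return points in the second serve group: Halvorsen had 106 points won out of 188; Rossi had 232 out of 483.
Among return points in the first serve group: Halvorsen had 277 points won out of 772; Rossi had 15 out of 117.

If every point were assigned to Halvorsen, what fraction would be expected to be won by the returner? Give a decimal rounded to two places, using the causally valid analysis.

0.45

Since serve type is a pre-existing factor (not a product of the player) and it affects the outcome on its own, it is a confounder. The stratified rates, not the pooled rate, identify the causal effect.
Standardising Halvorsen to the population serve type mix: 0.430·106/188 + 0.570·277/772 = 0.447.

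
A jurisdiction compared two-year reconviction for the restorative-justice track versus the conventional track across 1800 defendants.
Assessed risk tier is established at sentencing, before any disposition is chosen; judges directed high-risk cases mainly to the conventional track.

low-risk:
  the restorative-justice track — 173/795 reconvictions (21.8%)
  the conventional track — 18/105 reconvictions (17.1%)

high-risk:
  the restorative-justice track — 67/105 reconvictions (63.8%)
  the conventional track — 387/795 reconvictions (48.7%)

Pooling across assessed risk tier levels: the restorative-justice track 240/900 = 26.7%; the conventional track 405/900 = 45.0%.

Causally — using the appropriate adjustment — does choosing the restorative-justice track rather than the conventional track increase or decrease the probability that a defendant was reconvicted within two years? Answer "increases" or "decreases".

increases

the conventional track is lower inside every assessed risk tier stratum but the restorative-justice track is lower in aggregate. Whether to stratify depends on how assessed risk tier relates to the disposition.
Assessed risk tier satisfies the back-door criterion: it is not a descendant of the disposition, and it blocks the spurious path from disposition to outcome. Adjusting for it (i.e., using the within-assessed risk tier rates) gives the causal effect.
Within each level — low-risk: 21.8% vs 17.1%; high-risk: 63.8% vs 48.7% — the conventional track is lower every time.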